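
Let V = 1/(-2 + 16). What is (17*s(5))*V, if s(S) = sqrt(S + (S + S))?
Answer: 17*sqrt(15)/14 ≈ 4.7029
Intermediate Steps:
V = 1/14 ≈ 0.071429
s(S) = sqrt(3)*sqrt(S) (s(S) = sqrt(S + 2*S) = sqrt(3*S) = sqrt(3)*sqrt(S))
(17*s(5))*V = (17*(sqrt(3)*sqrt(5)))*(1/14) = (17*sqrt(15))*(1/14) = 17*sqrt(15)/14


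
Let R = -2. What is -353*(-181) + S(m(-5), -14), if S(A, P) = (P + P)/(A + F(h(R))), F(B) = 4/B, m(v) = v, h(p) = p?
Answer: 63897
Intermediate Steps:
S(A, P) = 2*P/(-2 + A) (S(A, P) = (P + P)/(A + 4/(-2)) = (2*P)/(A + 4*(-½)) = (2*P)/(A - 2) = (2*P)/(-2 + A) = 2*P/(-2 + A))
-353*(-181) + S(m(-5), -14) = -353*(-181) + 2*(-14)/(-2 - 5) = 63893 + 2*(-14)/(-7) = 63893 + 2*(-14)*(-⅐) = 63893 + 4 = 63897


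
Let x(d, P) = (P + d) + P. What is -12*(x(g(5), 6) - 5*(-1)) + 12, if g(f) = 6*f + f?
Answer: -612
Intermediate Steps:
g(f) = 7*f
x(d, P) = d + 2*P
-12*(x(g(5), 6) - 5*(-1)) + 12 = -12*((7*5 + 2*6) - 5*(-1)) + 12 = -12*((35 + 12) + 5) + 12 = -12*(47 + 5) + 12 = -12*52 + 12 = -624 + 12 = -612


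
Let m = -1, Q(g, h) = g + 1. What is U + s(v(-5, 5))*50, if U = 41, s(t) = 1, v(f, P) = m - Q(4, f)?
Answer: 91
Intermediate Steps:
Q(g, h) = 1 + g
v(f, P) = -6 (v(f, P) = -1 - (1 + 4) = -1 - 1*5 = -1 - 5 = -6)
U + s(v(-5, 5))*50 = 41 + 1*50 = 41 + 50 = 91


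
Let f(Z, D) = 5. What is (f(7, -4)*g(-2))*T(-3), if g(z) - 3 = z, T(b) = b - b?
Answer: 0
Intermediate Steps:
T(b) = 0
g(z) = 3 + z
(f(7, -4)*g(-2))*T(-3) = (5*(3 - 2))*0 = (5*1)*0 = 5*0 = 0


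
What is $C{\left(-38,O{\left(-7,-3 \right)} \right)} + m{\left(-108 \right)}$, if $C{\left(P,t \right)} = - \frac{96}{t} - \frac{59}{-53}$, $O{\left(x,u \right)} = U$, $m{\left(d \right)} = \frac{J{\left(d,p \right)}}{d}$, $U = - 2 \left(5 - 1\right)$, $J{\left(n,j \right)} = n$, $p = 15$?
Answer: $\frac{748}{53} \approx 14.113$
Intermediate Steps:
$U = -8$ ($U = \left(-2\right) 4 = -8$)
$m{\left(d \right)} = 1$ ($m{\left(d \right)} = \frac{d}{d} = 1$)
$O{\left(x,u \right)} = -8$
$C{\left(P,t \right)} = \frac{59}{53} - \frac{96}{t}$ ($C{\left(P,t \right)} = - \frac{96}{t} - - \frac{59}{53} = - \frac{96}{t} + \frac{59}{53} = \frac{59}{53} - \frac{96}{t}$)
$C{\left(-38,O{\left(-7,-3 \right)} \right)} + m{\left(-108 \right)} = \left(\frac{59}{53} - \frac{96}{-8}\right) + 1 = \left(\frac{59}{53} - -12\right) + 1 = \left(\frac{59}{53} + 12\right) + 1 = \frac{695}{53} + 1 = \frac{748}{53}$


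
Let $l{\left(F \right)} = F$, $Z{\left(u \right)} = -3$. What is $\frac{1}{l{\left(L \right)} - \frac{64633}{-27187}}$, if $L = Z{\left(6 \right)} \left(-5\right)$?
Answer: $\frac{27187}{472438} \approx 0.057546$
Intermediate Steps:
$L = 15$ ($L = \left(-3\right) \left(-5\right) = 15$)
$\frac{1}{l{\left(L \right)} - \frac{64633}{-27187}} = \frac{1}{15 - \frac{64633}{-27187}} = \frac{1}{15 - - \frac{64633}{27187}} = \frac{1}{15 + \frac{64633}{27187}} = \frac{1}{\frac{472438}{27187}} = \frac{27187}{472438}$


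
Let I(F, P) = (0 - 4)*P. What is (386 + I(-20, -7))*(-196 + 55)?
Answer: -58374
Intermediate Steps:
I(F, P) = -4*P
(386 + I(-20, -7))*(-196 + 55) = (386 - 4*(-7))*(-196 + 55) = (386 + 28)*(-141) = 414*(-141) = -58374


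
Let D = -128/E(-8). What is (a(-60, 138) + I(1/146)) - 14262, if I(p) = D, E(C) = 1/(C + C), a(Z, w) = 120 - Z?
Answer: -12034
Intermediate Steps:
E(C) = 1/(2*C)
D = 2048 (D = -128/((1/2)/(-8)) = -128/((1/2)*(-1/8)) = -128/(-1/16) = -128*(-16) = 2048)
I(p) = 2048
(a(-60, 138) + I(1/146)) - 14262 = ((120 - 1*(-60)) + 2048) - 14262 = ((120 + 60) + 2048) - 14262 = (180 + 2048) - 14262 = 2228 - 14262 = -12034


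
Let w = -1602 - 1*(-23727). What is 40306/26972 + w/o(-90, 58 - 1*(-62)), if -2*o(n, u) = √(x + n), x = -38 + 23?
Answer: 20153/13486 + 2950*I*√105/7 ≈ 1.4944 + 4318.4*I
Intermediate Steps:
w = 22125 (w = -1602 + 23727 = 22125)
x = -15
o(n, u) = -√(-15 + n)/2
40306/26972 + w/o(-90, 58 - 1*(-62)) = 40306/26972 + 22125/((-√(-15 - 90)/2)) = 40306*(1/26972) + 22125/((-I*√105/2)) = 20153/13486 + 22125/((-I*√105/2)) = 20153/13486 + 22125*(2*I*√105/105) = 20153/13486 + 2950*I*√105/7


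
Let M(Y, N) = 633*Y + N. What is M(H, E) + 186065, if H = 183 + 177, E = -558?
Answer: 413387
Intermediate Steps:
H = 360
M(Y, N) = N + 633*Y
M(H, E) + 186065 = (-558 + 633*360) + 186065 = (-558 + 227880) + 186065 = 227322 + 186065 = 413387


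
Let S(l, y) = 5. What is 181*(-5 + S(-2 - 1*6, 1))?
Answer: 0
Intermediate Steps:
181*(-5 + S(-2 - 1*6, 1)) = 181*(-5 + 5) = 181*0 = 0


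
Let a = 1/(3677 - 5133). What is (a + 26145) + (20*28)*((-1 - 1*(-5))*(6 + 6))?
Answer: 77204399/1456 ≈ 53025.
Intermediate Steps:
a = -1/1456 (a = 1/(-1456) = -1/1456 ≈ -0.00068681)
(a + 26145) + (20*28)*((-1 - 1*(-5))*(6 + 6)) = (-1/1456 + 26145) + (20*28)*((-1 - 1*(-5))*(6 + 6)) = 38067119/1456 + 560*((-1 + 5)*12) = 38067119/1456 + 560*(4*12) = 38067119/1456 + 560*48 = 38067119/1456 + 26880 = 77204399/1456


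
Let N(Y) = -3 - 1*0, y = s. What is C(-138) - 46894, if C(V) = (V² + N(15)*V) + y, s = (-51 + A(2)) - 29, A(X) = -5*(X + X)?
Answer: -27536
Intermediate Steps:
A(X) = -10*X
s = -100 (s = (-51 - 10*2) - 29 = (-51 - 20) - 29 = -71 - 29 = -100)
y = -100
N(Y) = -3 (N(Y) = -3 + 0 = -3)
C(V) = -100 + V² - 3*V (C(V) = (V² - 3*V) - 100 = -100 + V² - 3*V)
C(-138) - 46894 = (-100 + (-138)² - 3*(-138)) - 46894 = (-100 + 19044 + 414) - 46894 = 19358 - 46894 = -27536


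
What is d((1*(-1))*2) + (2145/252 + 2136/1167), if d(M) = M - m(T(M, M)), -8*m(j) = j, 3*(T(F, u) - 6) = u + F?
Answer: 72913/8169 ≈ 8.9256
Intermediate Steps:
T(F, u) = 6 + F/3 + u/3 (T(F, u) = 6 + (u + F)/3 = 6 + (F + u)/3 = 6 + (F/3 + u/3) = 6 + F/3 + u/3)
m(j) = -j/8
d(M) = ¾ + 13*M/12 (d(M) = M - (-1)*(6 + M/3 + M/3)/8 = M - (-1)*(6 + 2*M/3)/8 = M - (-¾ - M/12) = M + (¾ + M/12) = ¾ + 13*M/12)
d((1*(-1))*2) + (2145/252 + 2136/1167) = (¾ + 13*((1*(-1))*2)/12) + (2145/252 + 2136/1167) = (¾ + 13*(-1*2)/12) + (2145*(1/252) + 2136*(1/1167)) = (¾ + (13/12)*(-2)) + (715/84 + 712/389) = (¾ - 13/6) + 337943/32676 = -17/12 + 337943/32676 = 72913/8169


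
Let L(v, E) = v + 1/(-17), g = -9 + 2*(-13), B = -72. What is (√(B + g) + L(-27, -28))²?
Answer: 180677/289 - 920*I*√107/17 ≈ 625.18 - 559.8*I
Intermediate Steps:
g = -35 (g = -9 - 26 = -35)
L(v, E) = -1/17 + v (L(v, E) = v - 1/17 = -1/17 + v)
(√(B + g) + L(-27, -28))² = (√(-72 - 35) + (-1/17 - 27))² = (√(-107) - 460/17)² = (I*√107 - 460/17)² = (-460/17 + I*√107)²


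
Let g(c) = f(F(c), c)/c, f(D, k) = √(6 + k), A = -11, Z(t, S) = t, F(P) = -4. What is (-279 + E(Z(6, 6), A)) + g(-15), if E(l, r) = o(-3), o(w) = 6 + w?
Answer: -276 - I/5 ≈ -276.0 - 0.2*I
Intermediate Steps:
E(l, r) = 3 (E(l, r) = 6 - 3 = 3)
g(c) = √(6 + c)/c
(-279 + E(Z(6, 6), A)) + g(-15) = (-279 + 3) + √(6 - 15)/(-15) = -276 - I/5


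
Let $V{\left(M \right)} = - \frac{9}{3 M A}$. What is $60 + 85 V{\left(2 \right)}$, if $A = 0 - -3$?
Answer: $\frac{35}{2} \approx 17.5$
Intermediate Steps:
$A = 3$ ($A = 0 + 3 = 3$)
$V{\left(M \right)} = - \frac{1}{M}$ ($V{\left(M \right)} = - \frac{9}{3 M 3} = - \frac{9}{9 M} = - 9 \frac{1}{9 M} = - \frac{1}{M}$)
$60 + 85 V{\left(2 \right)} = 60 + 85 \left(- \frac{1}{2}\right) = 60 - \frac{85}{2} = \frac{35}{2}$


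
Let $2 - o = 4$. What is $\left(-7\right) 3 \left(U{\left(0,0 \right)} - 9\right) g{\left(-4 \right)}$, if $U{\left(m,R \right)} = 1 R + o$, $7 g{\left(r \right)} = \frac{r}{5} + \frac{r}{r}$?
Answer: $\frac{33}{5} \approx 6.6$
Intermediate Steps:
$o = -2$ ($o = 2 - 4 = -2$)
$g{\left(r \right)} = \frac{1}{7} + \frac{r}{35}$ ($g{\left(r \right)} = \frac{\frac{r}{5} + \frac{r}{r}}{7} = \frac{r \frac{1}{5} + 1}{7} = \frac{\frac{r}{5} + 1}{7} = \frac{1 + \frac{r}{5}}{7} = \frac{1}{7} + \frac{r}{35}$)
$U{\left(m,R \right)} = -2 + R$ ($U{\left(m,R \right)} = 1 R - 2 = R - 2 = -2 + R$)
$\left(-7\right) 3 \left(U{\left(0,0 \right)} - 9\right) g{\left(-4 \right)} = \left(-7\right) 3 \left(\left(-2 + 0\right) - 9\right) \left(\frac{1}{7} + \frac{1}{35} \left(-4\right)\right) = - 21 \left(-2 - 9\right) \left(\frac{1}{7} - \frac{4}{35}\right) = - 21 \left(\left(-11\right) \frac{1}{35}\right) = \left(-21\right) \left(- \frac{11}{35}\right) = \frac{33}{5}$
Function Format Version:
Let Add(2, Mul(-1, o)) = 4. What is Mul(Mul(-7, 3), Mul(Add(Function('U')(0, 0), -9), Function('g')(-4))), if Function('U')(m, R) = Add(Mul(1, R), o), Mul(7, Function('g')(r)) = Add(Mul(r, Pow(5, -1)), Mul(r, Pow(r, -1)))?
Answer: Rational(33, 5) ≈ 6.6000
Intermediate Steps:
o = -2 (o = Add(2, Mul(-1, 4)) = Add(2, -4) = -2)
Function('g')(r) = Add(Rational(1, 7), Mul(Rational(1, 35), r)) (Function('g')(r) = Mul(Rational(1, 7), Add(Mul(r, Pow(5, -1)), Mul(r, Pow(r, -1)))) = Mul(Rational(1, 7), Add(Mul(r, Rational(1, 5)), 1)) = Mul(Rational(1, 7), Add(Mul(Rational(1, 5), r), 1)) = Mul(Rational(1, 7), Add(1, Mul(Rational(1, 5), r))) = Add(Rational(1, 7), Mul(Rational(1, 35), r)))
Function('U')(m, R) = Add(-2, R) (Function('U')(m, R) = Add(Mul(1, R), -2) = Add(R, -2) = Add(-2, R))
Mul(Mul(-7, 3), Mul(Add(Function('U')(0, 0), -9), Function('g')(-4))) = Mul(Mul(-7, 3), Mul(Add(Add(-2, 0), -9), Add(Rational(1, 7), Mul(Rational(1, 35), -4)))) = Mul(-21, Mul(Add(-2, -9), Add(Rational(1, 7), Rational(-4, 35)))) = Mul(-21, Mul(-11, Rational(1, 35))) = Mul(-21, Rational(-11, 35)) = Rational(33, 5)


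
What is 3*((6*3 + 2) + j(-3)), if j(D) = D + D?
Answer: 42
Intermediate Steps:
j(D) = 2*D
3*((6*3 + 2) + j(-3)) = 3*((6*3 + 2) + 2*(-3)) = 3*((18 + 2) - 6) = 3*(20 - 6) = 3*14 = 42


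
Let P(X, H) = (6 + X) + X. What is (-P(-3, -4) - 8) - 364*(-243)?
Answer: 88444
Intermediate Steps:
P(X, H) = 6 + 2*X
(-P(-3, -4) - 8) - 364*(-243) = (-(6 + 2*(-3)) - 8) - 364*(-243) = (-(6 - 6) - 8) + 88452 = (-1*0 - 8) + 88452 = (0 - 8) + 88452 = -8 + 88452 = 88444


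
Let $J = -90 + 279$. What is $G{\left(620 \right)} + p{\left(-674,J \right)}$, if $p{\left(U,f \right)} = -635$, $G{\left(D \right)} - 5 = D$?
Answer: $-10$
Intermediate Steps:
$J = 189$
$G{\left(D \right)} = 5 + D$
$G{\left(620 \right)} + p{\left(-674,J \right)} = \left(5 + 620\right) - 635 = 625 - 635 = -10$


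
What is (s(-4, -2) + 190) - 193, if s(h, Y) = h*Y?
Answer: 5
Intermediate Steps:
s(h, Y) = Y*h
(s(-4, -2) + 190) - 193 = (-2*(-4) + 190) - 193 = (8 + 190) - 193 = 198 - 193 = 5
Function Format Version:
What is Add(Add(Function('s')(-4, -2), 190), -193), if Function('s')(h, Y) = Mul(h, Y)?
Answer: 5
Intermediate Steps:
Function('s')(h, Y) = Mul(Y, h)
Add(Add(Function('s')(-4, -2), 190), -193) = Add(Add(Mul(-2, -4), 190), -193) = Add(Add(8, 190), -193) = Add(198, -193) = 5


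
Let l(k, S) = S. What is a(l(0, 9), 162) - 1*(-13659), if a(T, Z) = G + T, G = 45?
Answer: 13713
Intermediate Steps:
a(T, Z) = 45 + T
a(l(0, 9), 162) - 1*(-13659) = (45 + 9) - 1*(-13659) = 54 + 13659 = 13713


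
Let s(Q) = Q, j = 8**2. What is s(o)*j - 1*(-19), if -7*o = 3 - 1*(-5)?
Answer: -379/7 ≈ -54.143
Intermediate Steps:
o = -8/7 (o = -(3 - 1*(-5))/7 = -(3 + 5)/7 = -1/7*8 = -8/7 ≈ -1.1429)
j = 64
s(o)*j - 1*(-19) = -8/7*64 - 1*(-19) = -512/7 + 19 = -379/7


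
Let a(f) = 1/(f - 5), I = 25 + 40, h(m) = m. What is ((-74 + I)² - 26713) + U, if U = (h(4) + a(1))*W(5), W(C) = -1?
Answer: -106543/4 ≈ -26636.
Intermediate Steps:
I = 65
a(f) = 1/(-5 + f)
U = -15/4 (U = (4 + 1/(-5 + 1))*(-1) = (4 + 1/(-4))*(-1) = (4 - ¼)*(-1) = (15/4)*(-1) = -15/4 ≈ -3.7500)
((-74 + I)² - 26713) + U = ((-74 + 65)² - 26713) - 15/4 = ((-9)² - 26713) - 15/4 = (81 - 26713) - 15/4 = -26632 - 15/4 = -106543/4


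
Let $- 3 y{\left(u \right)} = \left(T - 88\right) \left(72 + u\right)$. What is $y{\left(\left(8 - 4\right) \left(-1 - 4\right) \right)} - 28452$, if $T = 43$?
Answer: $-27672$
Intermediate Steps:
$y{\left(u \right)} = 1080 + 15 u$ ($y{\left(u \right)} = - \frac{\left(43 - 88\right) \left(72 + u\right)}{3} = - \frac{\left(-45\right) \left(72 + u\right)}{3} = - \frac{-3240 - 45 u}{3} = 1080 + 15 u$)
$y{\left(\left(8 - 4\right) \left(-1 - 4\right) \right)} - 28452 = \left(1080 + 15 \left(8 - 4\right) \left(-1 - 4\right)\right) - 28452 = \left(1080 + 15 \cdot 4 \left(-1 - 4\right)\right) - 28452 = \left(1080 + 15 \cdot 4 \left(-5\right)\right) - 28452 = \left(1080 + 15 \left(-20\right)\right) - 28452 = \left(1080 - 300\right) - 28452 = 780 - 28452 = -27672$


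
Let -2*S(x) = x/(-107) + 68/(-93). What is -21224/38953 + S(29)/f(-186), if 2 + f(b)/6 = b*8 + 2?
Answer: -3771576106813/6921365986368 ≈ -0.54492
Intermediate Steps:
S(x) = 34/93 + x/214 (S(x) = -(x/(-107) + 68/(-93))/2 = -(x*(-1/107) + 68*(-1/93))/2 = -(-x/107 - 68/93)/2 = -(-68/93 - x/107)/2 = 34/93 + x/214)
f(b) = 48*b (f(b) = -12 + 6*(b*8 + 2) = -12 + 6*(8*b + 2) = -12 + 6*(2 + 8*b) = -12 + (12 + 48*b) = 48*b)
-21224/38953 + S(29)/f(-186) = -21224/38953 + (34/93 + (1/214)*29)/((48*(-186))) = -21224*1/38953 + (34/93 + 29/214)/(-8928) = -21224/38953 + (9973/19902)*(-1/8928) = -21224/38953 - 9973/177685056 = -3771576106813/6921365986368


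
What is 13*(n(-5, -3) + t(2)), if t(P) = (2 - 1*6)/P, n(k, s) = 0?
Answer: -26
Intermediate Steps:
t(P) = -4/P (t(P) = (2 - 6)/P = -4/P)
13*(n(-5, -3) + t(2)) = 13*(0 - 4/2) = 13*(0 - 4*1/2) = 13*(0 - 2) = 13*(-2) = -26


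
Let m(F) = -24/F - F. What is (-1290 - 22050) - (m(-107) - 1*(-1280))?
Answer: -2645813/107 ≈ -24727.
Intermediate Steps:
m(F) = -F - 24/F
(-1290 - 22050) - (m(-107) - 1*(-1280)) = (-1290 - 22050) - ((-1*(-107) - 24/(-107)) - 1*(-1280)) = -23340 - ((107 - 24*(-1/107)) + 1280) = -23340 - ((107 + 24/107) + 1280) = -23340 - (11473/107 + 1280) = -23340 - 1*148433/107 = -23340 - 148433/107 = -2645813/107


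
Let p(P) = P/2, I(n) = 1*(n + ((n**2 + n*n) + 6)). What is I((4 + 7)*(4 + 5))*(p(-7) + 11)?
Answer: 295605/2 ≈ 1.4780e+5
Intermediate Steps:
I(n) = 6 + n + 2*n**2 (I(n) = 1*(n + ((n**2 + n**2) + 6)) = 1*(n + (2*n**2 + 6)) = 1*(n + (6 + 2*n**2)) = 1*(6 + n + 2*n**2) = 6 + n + 2*n**2)
p(P) = P/2 (p(P) = P*(1/2) = P/2)
I((4 + 7)*(4 + 5))*(p(-7) + 11) = (6 + (4 + 7)*(4 + 5) + 2*((4 + 7)*(4 + 5))**2)*((1/2)*(-7) + 11) = (6 + 11*9 + 2*(11*9)**2)*(-7/2 + 11) = (6 + 99 + 2*99**2)*(15/2) = (6 + 99 + 2*9801)*(15/2) = (6 + 99 + 19602)*(15/2) = 19707*(15/2) = 295605/2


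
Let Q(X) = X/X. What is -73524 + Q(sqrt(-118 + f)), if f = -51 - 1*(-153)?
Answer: -73523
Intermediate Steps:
f = 102 (f = -51 + 153 = 102)
Q(X) = 1
-73524 + Q(sqrt(-118 + f)) = -73524 + 1 = -73523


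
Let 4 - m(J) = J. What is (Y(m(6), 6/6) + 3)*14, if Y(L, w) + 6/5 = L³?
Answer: -434/5 ≈ -86.800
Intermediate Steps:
m(J) = 4 - J
Y(L, w) = -6/5 + L³
(Y(m(6), 6/6) + 3)*14 = ((-6/5 + (4 - 1*6)³) + 3)*14 = ((-6/5 + (4 - 6)³) + 3)*14 = ((-6/5 + (-2)³) + 3)*14 = ((-6/5 - 8) + 3)*14 = (-46/5 + 3)*14 = -31/5*14 = -434/5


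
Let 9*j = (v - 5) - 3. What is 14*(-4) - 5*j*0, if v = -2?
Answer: -56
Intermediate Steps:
j = -10/9 (j = ((-2 - 5) - 3)/9 = (-7 - 3)/9 = (⅑)*(-10) = -10/9 ≈ -1.1111)
14*(-4) - 5*j*0 = 14*(-4) - 5*(-10/9)*0 = -56 + (50/9)*0 = -56 + 0 = -56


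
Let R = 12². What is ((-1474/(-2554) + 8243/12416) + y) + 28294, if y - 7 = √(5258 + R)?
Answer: 448738597735/15855232 + √5402 ≈ 28376.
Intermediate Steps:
R = 144
y = 7 + √5402 (y = 7 + √(5258 + 144) = 7 + √5402 ≈ 80.498)
((-1474/(-2554) + 8243/12416) + y) + 28294 = ((-1474/(-2554) + 8243/12416) + (7 + √5402)) + 28294 = ((-1474*(-1/2554) + 8243*(1/12416)) + (7 + √5402)) + 28294 = ((737/1277 + 8243/12416) + (7 + √5402)) + 28294 = (19676903/15855232 + (7 + √5402)) + 28294 = (130663527/15855232 + √5402) + 28294 = 448738597735/15855232 + √5402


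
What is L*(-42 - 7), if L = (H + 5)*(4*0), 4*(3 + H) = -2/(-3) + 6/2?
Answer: 0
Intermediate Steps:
H = -25/12 (H = -3 + (-2/(-3) + 6/2)/4 = -3 + (-2*(-⅓) + 6*(½))/4 = -3 + (⅔ + 3)/4 = -3 + (¼)*(11/3) = -3 + 11/12 = -25/12 ≈ -2.0833)
L = 0 (L = (-25/12 + 5)*(4*0) = (35/12)*0 = 0)
L*(-42 - 7) = 0*(-42 - 7) = 0*(-49) = 0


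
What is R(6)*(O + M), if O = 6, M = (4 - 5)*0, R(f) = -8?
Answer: -48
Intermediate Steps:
M = 0 (M = -1*0 = 0)
R(6)*(O + M) = -8*(6 + 0) = -8*6 = -48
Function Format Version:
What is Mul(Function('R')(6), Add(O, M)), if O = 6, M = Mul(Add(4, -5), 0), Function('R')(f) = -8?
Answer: -48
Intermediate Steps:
M = 0 (M = Mul(-1, 0) = 0)
Mul(Function('R')(6), Add(O, M)) = Mul(-8, Add(6, 0)) = Mul(-8, 6) = -48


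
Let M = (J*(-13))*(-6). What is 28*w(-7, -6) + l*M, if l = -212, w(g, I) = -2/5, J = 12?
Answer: -992216/5 ≈ -1.9844e+5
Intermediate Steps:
w(g, I) = -2/5 (w(g, I) = -2*1/5 = -2/5)
M = 936 (M = (12*(-13))*(-6) = -156*(-6) = 936)
28*w(-7, -6) + l*M = 28*(-2/5) - 212*936 = -56/5 - 198432 = -992216/5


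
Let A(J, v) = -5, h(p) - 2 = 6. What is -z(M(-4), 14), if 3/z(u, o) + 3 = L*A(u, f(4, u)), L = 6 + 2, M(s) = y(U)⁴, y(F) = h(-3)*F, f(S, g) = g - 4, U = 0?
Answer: 3/43 ≈ 0.069767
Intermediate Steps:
h(p) = 8 (h(p) = 2 + 6 = 8)
f(S, g) = -4 + g
y(F) = 8*F
M(s) = 0 (M(s) = (8*0)⁴ = 0⁴ = 0)
L = 8
z(u, o) = -3/43 (z(u, o) = 3/(-3 + 8*(-5)) = 3/(-3 - 40) = 3/(-43) = 3*(-1/43) = -3/43)
-z(M(-4), 14) = -1*(-3/43) = 3/43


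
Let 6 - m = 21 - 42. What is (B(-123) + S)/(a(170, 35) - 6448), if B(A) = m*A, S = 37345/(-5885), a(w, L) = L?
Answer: 32366/62381 ≈ 0.51884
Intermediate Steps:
S = -679/107 (S = 37345*(-1/5885) = -679/107 ≈ -6.3458)
m = 27 (m = 6 - (21 - 42) = 6 - 1*(-21) = 6 + 21 = 27)
B(A) = 27*A
(B(-123) + S)/(a(170, 35) - 6448) = (27*(-123) - 679/107)/(35 - 6448) = (-3321 - 679/107)/(-6413) = -356026/107*(-1/6413) = 32366/62381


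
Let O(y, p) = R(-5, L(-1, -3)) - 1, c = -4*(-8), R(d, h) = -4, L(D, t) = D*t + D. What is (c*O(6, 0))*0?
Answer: 0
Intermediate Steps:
L(D, t) = D + D*t
c = 32
O(y, p) = -5 (O(y, p) = -4 - 1 = -5)
(c*O(6, 0))*0 = (32*(-5))*0 = -160*0 = 0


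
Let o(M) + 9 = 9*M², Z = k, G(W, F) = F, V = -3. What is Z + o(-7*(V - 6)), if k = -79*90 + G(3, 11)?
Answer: 28613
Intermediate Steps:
k = -7099 (k = -79*90 + 11 = -7110 + 11 = -7099)
Z = -7099
o(M) = -9 + 9*M²
Z + o(-7*(V - 6)) = -7099 + (-9 + 9*(-7*(-3 - 6))²) = -7099 + (-9 + 9*(-7*(-9))²) = -7099 + (-9 + 9*63²) = -7099 + (-9 + 9*3969) = -7099 + (-9 + 35721) = -7099 + 35712 = 28613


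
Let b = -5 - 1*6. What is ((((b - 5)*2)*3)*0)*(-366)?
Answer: 0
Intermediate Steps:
b = -11 (b = -5 - 6 = -11)
((((b - 5)*2)*3)*0)*(-366) = ((((-11 - 5)*2)*3)*0)*(-366) = ((-16*2*3)*0)*(-366) = (-32*3*0)*(-366) = -96*0*(-366) = 0*(-366) = 0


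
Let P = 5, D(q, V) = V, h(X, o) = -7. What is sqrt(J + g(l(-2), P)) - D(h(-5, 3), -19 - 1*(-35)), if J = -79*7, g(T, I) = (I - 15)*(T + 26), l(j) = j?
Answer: -16 + I*sqrt(793) ≈ -16.0 + 28.16*I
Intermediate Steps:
g(T, I) = (-15 + I)*(26 + T)
J = -553
sqrt(J + g(l(-2), P)) - D(h(-5, 3), -19 - 1*(-35)) = sqrt(-553 + (-390 - 15*(-2) + 26*5 + 5*(-2))) - (-19 - 1*(-35)) = sqrt(-553 + (-390 + 30 + 130 - 10)) - (-19 + 35) = sqrt(-553 - 240) - 1*16 = sqrt(-793) - 16 = I*sqrt(793) - 16 = -16 + I*sqrt(793)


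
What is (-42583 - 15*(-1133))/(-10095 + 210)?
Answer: 25588/9885 ≈ 2.5886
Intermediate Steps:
(-42583 - 15*(-1133))/(-10095 + 210) = (-42583 + 16995)/(-9885) = -25588*(-1/9885) = 25588/9885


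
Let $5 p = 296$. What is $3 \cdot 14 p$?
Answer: $\frac{12432}{5} \approx 2486.4$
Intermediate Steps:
$p = \frac{296}{5}$ ($p = \frac{1}{5} \cdot 296 = \frac{296}{5} \approx 59.2$)
$3 \cdot 14 p = 3 \cdot 14 \cdot \frac{296}{5} = 42 \cdot \frac{296}{5} = \frac{12432}{5}$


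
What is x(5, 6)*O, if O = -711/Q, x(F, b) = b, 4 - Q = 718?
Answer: 711/119 ≈ 5.9748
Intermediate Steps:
Q = -714 (Q = 4 - 1*718 = 4 - 718 = -714)
O = 237/238 (O = -711/(-714) = -711*(-1/714) = 237/238 ≈ 0.99580)
x(5, 6)*O = 6*(237/238) = 711/119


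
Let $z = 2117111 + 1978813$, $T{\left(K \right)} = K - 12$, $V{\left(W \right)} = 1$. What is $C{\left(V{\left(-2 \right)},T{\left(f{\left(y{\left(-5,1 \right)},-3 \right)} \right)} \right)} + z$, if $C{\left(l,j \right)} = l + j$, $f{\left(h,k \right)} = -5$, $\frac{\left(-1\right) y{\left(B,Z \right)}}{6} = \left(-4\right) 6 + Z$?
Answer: $4095908$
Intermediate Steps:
$y{\left(B,Z \right)} = 144 - 6 Z$ ($y{\left(B,Z \right)} = - 6 \left(\left(-4\right) 6 + Z\right) = - 6 \left(-24 + Z\right) = 144 - 6 Z$)
$T{\left(K \right)} = -12 + K$ ($T{\left(K \right)} = K - 12 = -12 + K$)
$C{\left(l,j \right)} = j + l$
$z = 4095924$
$C{\left(V{\left(-2 \right)},T{\left(f{\left(y{\left(-5,1 \right)},-3 \right)} \right)} \right)} + z = \left(\left(-12 - 5\right) + 1\right) + 4095924 = \left(-17 + 1\right) + 4095924 = -16 + 4095924 = 4095908$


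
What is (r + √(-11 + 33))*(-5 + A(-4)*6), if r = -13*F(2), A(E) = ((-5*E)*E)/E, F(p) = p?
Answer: -2990 + 115*√22 ≈ -2450.6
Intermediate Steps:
A(E) = -5*E (A(E) = (-5*E²)/E = -5*E)
r = -26 (r = -13*2 = -26)
(r + √(-11 + 33))*(-5 + A(-4)*6) = (-26 + √(-11 + 33))*(-5 - 5*(-4)*6) = (-26 + √22)*(-5 + 20*6) = (-26 + √22)*(-5 + 120) = (-26 + √22)*115 = -2990 + 115*√22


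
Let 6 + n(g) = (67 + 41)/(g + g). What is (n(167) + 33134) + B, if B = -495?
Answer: 5449765/167 ≈ 32633.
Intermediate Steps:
n(g) = -6 + 54/g (n(g) = -6 + (67 + 41)/(g + g) = -6 + 108/((2*g)) = -6 + 108*(1/(2*g)) = -6 + 54/g)
(n(167) + 33134) + B = ((-6 + 54/167) + 33134) - 495 = (-948/167 + 33134) - 495 = 5532430/167 - 495 = 5449765/167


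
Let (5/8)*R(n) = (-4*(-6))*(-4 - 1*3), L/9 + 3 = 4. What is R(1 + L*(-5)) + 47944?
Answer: 238376/5 ≈ 47675.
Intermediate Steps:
L = 9 (L = -27 + 9*4 = -27 + 36 = 9)
R(n) = -1344/5 (R(n) = 8*((-4*(-6))*(-4 - 1*3))/5 = 8*(24*(-4 - 3))/5 = 8*(24*(-7))/5 = (8/5)*(-168) = -1344/5)
R(1 + L*(-5)) + 47944 = -1344/5 + 47944 = 238376/5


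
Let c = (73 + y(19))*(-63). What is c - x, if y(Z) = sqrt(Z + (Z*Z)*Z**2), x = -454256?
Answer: 449657 - 882*sqrt(665) ≈ 4.2691e+5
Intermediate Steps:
y(Z) = sqrt(Z + Z**4) (y(Z) = sqrt(Z + Z**2*Z**2) = sqrt(Z + Z**4))
c = -4599 - 882*sqrt(665) (c = (73 + sqrt(19 + 19**4))*(-63) = (73 + sqrt(19 + 130321))*(-63) = (73 + sqrt(130340))*(-63) = (73 + 14*sqrt(665))*(-63) = -4599 - 882*sqrt(665) ≈ -27344.)
c - x = (-4599 - 882*sqrt(665)) - 1*(-454256) = (-4599 - 882*sqrt(665)) + 454256 = 449657 - 882*sqrt(665)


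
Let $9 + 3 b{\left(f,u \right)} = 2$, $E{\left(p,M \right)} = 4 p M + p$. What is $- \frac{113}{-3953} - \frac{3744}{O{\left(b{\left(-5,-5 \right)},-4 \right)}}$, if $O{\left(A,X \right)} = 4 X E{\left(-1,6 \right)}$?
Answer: $- \frac{922177}{98825} \approx -9.3314$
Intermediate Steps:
$E{\left(p,M \right)} = p + 4 M p$ ($E{\left(p,M \right)} = 4 M p + p = p + 4 M p$)
$b{\left(f,u \right)} = - \frac{7}{3}$ ($b{\left(f,u \right)} = -3 + \frac{1}{3} \cdot 2 = -3 + \frac{2}{3} = - \frac{7}{3}$)
$O{\left(A,X \right)} = - 100 X$ ($O{\left(A,X \right)} = 4 X \left(- (1 + 4 \cdot 6)\right) = 4 X \left(- (1 + 24)\right) = 4 X \left(\left(-1\right) 25\right) = 4 X \left(-25\right) = - 100 X$)
$- \frac{113}{-3953} - \frac{3744}{O{\left(b{\left(-5,-5 \right)},-4 \right)}} = - \frac{113}{-3953} - \frac{3744}{\left(-100\right) \left(-4\right)} = \left(-113\right) \left(- \frac{1}{3953}\right) - \frac{3744}{400} = \frac{113}{3953} - \frac{234}{25} = - \frac{922177}{98825}$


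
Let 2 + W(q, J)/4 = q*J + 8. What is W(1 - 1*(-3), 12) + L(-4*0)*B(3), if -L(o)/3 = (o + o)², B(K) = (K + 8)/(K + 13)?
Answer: 216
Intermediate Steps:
B(K) = (8 + K)/(13 + K)
L(o) = -12*o² (L(o) = -3*(o + o)² = -3*4*o² = -12*o²)
W(q, J) = 24 + 4*J*q (W(q, J) = -8 + 4*(q*J + 8) = -8 + 4*(J*q + 8) = -8 + 4*(8 + J*q) = -8 + (32 + 4*J*q) = 24 + 4*J*q)
W(1 - 1*(-3), 12) + L(-4*0)*B(3) = (24 + 4*12*(1 - 1*(-3))) + (-12*(-4*0)²)*((8 + 3)/(13 + 3)) = (24 + 4*12*(1 + 3)) + (-12*0²)*(11/16) = (24 + 4*12*4) + (-12*0)*((1/16)*11) = (24 + 192) + 0*(11/16) = 216 + 0 = 216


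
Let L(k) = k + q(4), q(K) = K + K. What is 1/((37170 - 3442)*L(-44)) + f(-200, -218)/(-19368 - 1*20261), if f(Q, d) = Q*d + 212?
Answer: -53196920525/48117848832 ≈ -1.1056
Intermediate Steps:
f(Q, d) = 212 + Q*d
q(K) = 2*K
L(k) = 8 + k (L(k) = k + 2*4 = k + 8 = 8 + k)
1/((37170 - 3442)*L(-44)) + f(-200, -218)/(-19368 - 1*20261) = 1/((37170 - 3442)*(8 - 44)) + (212 - 200*(-218))/(-19368 - 1*20261) = 1/(33728*(-36)) + (212 + 43600)/(-19368 - 20261) = (1/33728)*(-1/36) + 43812/(-39629) = -1/1214208 + 43812*(-1/39629) = -1/1214208 - 43812/39629 = -53196920525/48117848832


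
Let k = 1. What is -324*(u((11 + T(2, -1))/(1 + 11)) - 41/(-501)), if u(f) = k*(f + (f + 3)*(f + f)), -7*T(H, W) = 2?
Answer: -42029469/16366 ≈ -2568.1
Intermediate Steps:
T(H, W) = -2/7 (T(H, W) = -⅐*2 = -2/7)
u(f) = f + 2*f*(3 + f) (u(f) = 1*(f + (f + 3)*(f + f)) = 1*(f + (3 + f)*(2*f)) = 1*(f + 2*f*(3 + f)) = f + 2*f*(3 + f))
-324*(u((11 + T(2, -1))/(1 + 11)) - 41/(-501)) = -324*(((11 - 2/7)/(1 + 11))*(7 + 2*((11 - 2/7)/(1 + 11))) - 41/(-501)) = -324*(((75/7)/12)*(7 + 2*((75/7)/12)) - 41*(-1/501)) = -324*(((75/7)*(1/12))*(7 + 2*((75/7)*(1/12))) + 41/501) = -324*(25*(7 + 2*(25/28))/28 + 41/501) = -324*(25*(7 + 25/14)/28 + 41/501) = -324*((25/28)*(123/14) + 41/501) = -324*(3075/392 + 41/501) = -324*1556647/196392 = -42029469/16366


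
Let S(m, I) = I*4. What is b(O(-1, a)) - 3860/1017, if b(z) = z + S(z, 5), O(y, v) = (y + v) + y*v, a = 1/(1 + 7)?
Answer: 15463/1017 ≈ 15.205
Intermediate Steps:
S(m, I) = 4*I
a = ⅛ (a = 1/8 = ⅛ ≈ 0.12500)
O(y, v) = v + y + v*y (O(y, v) = (v + y) + v*y = v + y + v*y)
b(z) = 20 + z (b(z) = z + 4*5 = z + 20 = 20 + z)
b(O(-1, a)) - 3860/1017 = (20 + (⅛ - 1 + (⅛)*(-1))) - 3860/1017 = (20 + (⅛ - 1 - ⅛)) - 3860*1/1017 = (20 - 1) - 3860/1017 = 19 - 3860/1017 = 15463/1017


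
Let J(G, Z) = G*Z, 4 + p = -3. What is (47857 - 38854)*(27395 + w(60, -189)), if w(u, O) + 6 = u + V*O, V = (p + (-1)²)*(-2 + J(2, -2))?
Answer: 185866935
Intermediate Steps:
p = -7 (p = -4 - 3 = -7)
V = 36 (V = (-7 + (-1)²)*(-2 + 2*(-2)) = (-7 + 1)*(-2 - 4) = -6*(-6) = 36)
w(u, O) = -6 + u + 36*O (w(u, O) = -6 + (u + 36*O) = -6 + u + 36*O)
(47857 - 38854)*(27395 + w(60, -189)) = (47857 - 38854)*(27395 + (-6 + 60 + 36*(-189))) = 9003*(27395 + (-6 + 60 - 6804)) = 9003*(27395 - 6750) = 9003*20645 = 185866935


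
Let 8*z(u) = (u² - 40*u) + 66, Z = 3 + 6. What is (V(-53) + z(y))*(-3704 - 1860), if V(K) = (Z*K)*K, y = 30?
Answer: -140500737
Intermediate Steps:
Z = 9
z(u) = 33/4 - 5*u + u²/8 (z(u) = ((u² - 40*u) + 66)/8 = (66 + u² - 40*u)/8 = 33/4 - 5*u + u²/8)
V(K) = 9*K² (V(K) = (9*K)*K = 9*K²)
(V(-53) + z(y))*(-3704 - 1860) = (9*(-53)² + (33/4 - 5*30 + (⅛)*30²))*(-3704 - 1860) = (9*2809 + (33/4 - 150 + (⅛)*900))*(-5564) = (25281 + (33/4 - 150 + 225/2))*(-5564) = (25281 - 117/4)*(-5564) = (101007/4)*(-5564) = -140500737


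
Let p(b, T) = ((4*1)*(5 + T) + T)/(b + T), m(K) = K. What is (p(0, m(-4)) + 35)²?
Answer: 1225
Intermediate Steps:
p(b, T) = (20 + 5*T)/(T + b) (p(b, T) = (4*(5 + T) + T)/(T + b) = ((20 + 4*T) + T)/(T + b) = (20 + 5*T)/(T + b))
(p(0, m(-4)) + 35)² = (5*(4 - 4)/(-4 + 0) + 35)² = (5*0/(-4) + 35)² = (5*(-¼)*0 + 35)² = (0 + 35)² = 35² = 1225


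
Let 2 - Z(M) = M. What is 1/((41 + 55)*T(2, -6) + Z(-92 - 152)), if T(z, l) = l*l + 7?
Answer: 1/4374 ≈ 0.00022862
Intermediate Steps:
Z(M) = 2 - M
T(z, l) = 7 + l² (T(z, l) = l² + 7 = 7 + l²)
1/((41 + 55)*T(2, -6) + Z(-92 - 152)) = 1/((41 + 55)*(7 + (-6)²) + (2 - (-92 - 152))) = 1/(96*(7 + 36) + (2 - 1*(-244))) = 1/(96*43 + (2 + 244)) = 1/(4128 + 246) = 1/4374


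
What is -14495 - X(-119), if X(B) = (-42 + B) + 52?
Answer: -14386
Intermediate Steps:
X(B) = 10 + B
-14495 - X(-119) = -14495 - (10 - 119) = -14495 - 1*(-109) = -14495 + 109 = -14386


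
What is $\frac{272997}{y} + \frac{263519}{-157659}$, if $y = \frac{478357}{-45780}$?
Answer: $- \frac{1970517125731223}{75417286263} \approx -26128.0$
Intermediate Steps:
$y = - \frac{478357}{45780}$ ($y = 478357 \left(- \frac{1}{45780}\right) = - \frac{478357}{45780} \approx -10.449$)
$\frac{272997}{y} + \frac{263519}{-157659} = \frac{272997}{- \frac{478357}{45780}} + \frac{263519}{-157659} = 272997 \left(- \frac{45780}{478357}\right) + 263519 \left(- \frac{1}{157659}\right) = - \frac{12497802660}{478357} - \frac{263519}{157659} = - \frac{1970517125731223}{75417286263}$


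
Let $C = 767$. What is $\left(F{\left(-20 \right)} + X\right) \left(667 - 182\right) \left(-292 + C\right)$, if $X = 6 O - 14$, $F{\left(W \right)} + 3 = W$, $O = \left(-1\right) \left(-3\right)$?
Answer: $-4377125$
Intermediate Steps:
$O = 3$
$F{\left(W \right)} = -3 + W$
$X = 4$ ($X = 6 \cdot 3 - 14 = 18 - 14 = 4$)
$\left(F{\left(-20 \right)} + X\right) \left(667 - 182\right) \left(-292 + C\right) = \left(\left(-3 - 20\right) + 4\right) \left(667 - 182\right) \left(-292 + 767\right) = \left(-23 + 4\right) 485 \cdot 475 = \left(-19\right) 230375 = -4377125$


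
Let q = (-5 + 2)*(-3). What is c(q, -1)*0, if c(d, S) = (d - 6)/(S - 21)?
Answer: 0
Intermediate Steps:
q = 9 (q = -3*(-3) = 9)
c(d, S) = (-6 + d)/(-21 + S)
c(q, -1)*0 = ((-6 + 9)/(-21 - 1))*0 = (3/(-22))*0 = -1/22*3*0 = -3/22*0 = 0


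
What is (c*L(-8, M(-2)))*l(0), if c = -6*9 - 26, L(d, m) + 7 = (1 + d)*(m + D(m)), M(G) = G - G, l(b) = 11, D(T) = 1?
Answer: 12320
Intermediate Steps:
M(G) = 0
L(d, m) = -7 + (1 + d)*(1 + m) (L(d, m) = -7 + (1 + d)*(m + 1) = -7 + (1 + d)*(1 + m))
c = -80 (c = -54 - 26 = -80)
(c*L(-8, M(-2)))*l(0) = -80*(-6 - 8 + 0 - 8*0)*11 = -80*(-6 - 8 + 0 + 0)*11 = -80*(-14)*11 = 1120*11 = 12320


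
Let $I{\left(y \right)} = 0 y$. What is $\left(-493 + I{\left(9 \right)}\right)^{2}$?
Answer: $243049$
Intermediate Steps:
$I{\left(y \right)} = 0$
$\left(-493 + I{\left(9 \right)}\right)^{2} = \left(-493 + 0\right)^{2} = \left(-493\right)^{2} = 243049$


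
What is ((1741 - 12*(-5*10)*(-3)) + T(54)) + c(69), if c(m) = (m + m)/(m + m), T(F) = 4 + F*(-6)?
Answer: -378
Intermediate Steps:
T(F) = 4 - 6*F
c(m) = 1 (c(m) = (2*m)/((2*m)) = (2*m)*(1/(2*m)) = 1)
((1741 - 12*(-5*10)*(-3)) + T(54)) + c(69) = ((1741 - 12*(-5*10)*(-3)) + (4 - 6*54)) + 1 = ((1741 - (-600)*(-3)) + (4 - 324)) + 1 = ((1741 - 12*150) - 320) + 1 = ((1741 - 1800) - 320) + 1 = (-59 - 320) + 1 = -379 + 1 = -378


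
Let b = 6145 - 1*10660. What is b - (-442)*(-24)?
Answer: -15123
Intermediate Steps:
b = -4515 (b = 6145 - 10660 = -4515)
b - (-442)*(-24) = -4515 - (-442)*(-24) = -4515 - 1*10608 = -4515 - 10608 = -15123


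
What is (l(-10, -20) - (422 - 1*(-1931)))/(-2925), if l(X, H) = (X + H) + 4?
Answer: 61/75 ≈ 0.81333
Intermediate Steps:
l(X, H) = 4 + H + X (l(X, H) = (H + X) + 4 = 4 + H + X)
(l(-10, -20) - (422 - 1*(-1931)))/(-2925) = ((4 - 20 - 10) - (422 - 1*(-1931)))/(-2925) = (-26 - (422 + 1931))*(-1/2925) = (-26 - 1*2353)*(-1/2925) = (-26 - 2353)*(-1/2925) = -2379*(-1/2925) = 61/75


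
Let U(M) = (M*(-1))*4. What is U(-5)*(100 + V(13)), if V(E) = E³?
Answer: 45940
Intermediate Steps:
U(M) = -4*M (U(M) = -M*4 = -4*M)
U(-5)*(100 + V(13)) = (-4*(-5))*(100 + 13³) = 20*(100 + 2197) = 20*2297 = 45940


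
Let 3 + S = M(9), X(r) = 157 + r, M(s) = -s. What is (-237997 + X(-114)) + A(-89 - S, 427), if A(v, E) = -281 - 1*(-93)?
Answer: -238142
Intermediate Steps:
S = -12 (S = -3 - 1*9 = -3 - 9 = -12)
A(v, E) = -188 (A(v, E) = -281 + 93 = -188)
(-237997 + X(-114)) + A(-89 - S, 427) = (-237997 + (157 - 114)) - 188 = (-237997 + 43) - 188 = -237954 - 188 = -238142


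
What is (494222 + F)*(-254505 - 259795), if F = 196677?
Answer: -355329355700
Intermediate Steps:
(494222 + F)*(-254505 - 259795) = (494222 + 196677)*(-254505 - 259795) = 690899*(-514300) = -355329355700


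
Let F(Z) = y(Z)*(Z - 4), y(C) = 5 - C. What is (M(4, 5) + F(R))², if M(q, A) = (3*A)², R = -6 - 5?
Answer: 225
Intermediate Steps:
R = -11
F(Z) = (-4 + Z)*(5 - Z) (F(Z) = (5 - Z)*(Z - 4) = (5 - Z)*(-4 + Z) = (-4 + Z)*(5 - Z))
M(q, A) = 9*A²
(M(4, 5) + F(R))² = (9*5² - (-5 - 11)*(-4 - 11))² = (9*25 - 1*(-16)*(-15))² = (225 - 240)² = (-15)² = 225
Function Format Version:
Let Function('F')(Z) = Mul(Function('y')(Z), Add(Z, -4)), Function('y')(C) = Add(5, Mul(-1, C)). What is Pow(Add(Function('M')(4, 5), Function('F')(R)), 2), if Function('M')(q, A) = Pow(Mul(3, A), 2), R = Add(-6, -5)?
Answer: 225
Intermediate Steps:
R = -11
Function('F')(Z) = Mul(Add(-4, Z), Add(5, Mul(-1, Z))) (Function('F')(Z) = Mul(Add(5, Mul(-1, Z)), Add(Z, -4)) = Mul(Add(5, Mul(-1, Z)), Add(-4, Z)) = Mul(Add(-4, Z), Add(5, Mul(-1, Z))))
Function('M')(q, A) = Mul(9, Pow(A, 2))
Pow(Add(Function('M')(4, 5), Function('F')(R)), 2) = Pow(Add(Mul(9, Pow(5, 2)), Mul(-1, Add(-5, -11), Add(-4, -11))), 2) = Pow(Add(Mul(9, 25), Mul(-1, -16, -15)), 2) = Pow(Add(225, -240), 2) = Pow(-15, 2) = 225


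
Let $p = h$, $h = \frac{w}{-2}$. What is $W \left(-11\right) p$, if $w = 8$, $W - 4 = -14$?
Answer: $-440$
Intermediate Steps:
$W = -10$ ($W = 4 - 14 = -10$)
$h = -4$ ($h = \frac{8}{-2} = 8 \left(- \frac{1}{2}\right) = -4$)
$p = -4$
$W \left(-11\right) p = \left(-10\right) \left(-11\right) \left(-4\right) = 110 \left(-4\right) = -440$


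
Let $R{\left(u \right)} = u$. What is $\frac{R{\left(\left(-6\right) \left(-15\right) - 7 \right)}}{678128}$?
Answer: $\frac{83}{678128} \approx 0.0001224$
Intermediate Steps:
$\frac{R{\left(\left(-6\right) \left(-15\right) - 7 \right)}}{678128} = \frac{\left(-6\right) \left(-15\right) - 7}{678128} = \left(90 - 7\right) \frac{1}{678128} = 83 \cdot \frac{1}{678128} = \frac{83}{678128}$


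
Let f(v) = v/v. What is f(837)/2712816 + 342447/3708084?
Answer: 77416617403/838279133712 ≈ 0.092352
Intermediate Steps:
f(v) = 1
f(837)/2712816 + 342447/3708084 = 1/2712816 + 342447/3708084 = 1*(1/2712816) + 342447*(1/3708084) = 1/2712816 + 114149/1236028 = 77416617403/838279133712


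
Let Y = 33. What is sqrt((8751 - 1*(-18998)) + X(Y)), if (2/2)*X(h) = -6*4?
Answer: 5*sqrt(1109) ≈ 166.51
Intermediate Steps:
X(h) = -24 (X(h) = -6*4 = -24)
sqrt((8751 - 1*(-18998)) + X(Y)) = sqrt((8751 - 1*(-18998)) - 24) = sqrt((8751 + 18998) - 24) = sqrt(27749 - 24) = sqrt(27725) = 5*sqrt(1109)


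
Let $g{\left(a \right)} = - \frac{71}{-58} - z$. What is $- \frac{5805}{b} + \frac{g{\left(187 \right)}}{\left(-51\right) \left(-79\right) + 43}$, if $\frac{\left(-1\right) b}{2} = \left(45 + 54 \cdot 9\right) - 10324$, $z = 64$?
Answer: $- \frac{721157153}{2312871568} \approx -0.3118$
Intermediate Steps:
$g{\left(a \right)} = - \frac{3641}{58}$ ($g{\left(a \right)} = - \frac{71}{-58} - 64 = \left(-71\right) \left(- \frac{1}{58}\right) - 64 = \frac{71}{58} - 64 = - \frac{3641}{58}$)
$b = 19586$ ($b = - 2 \left(\left(45 + 54 \cdot 9\right) - 10324\right) = - 2 \left(\left(45 + 486\right) - 10324\right) = - 2 \left(531 - 10324\right) = \left(-2\right) \left(-9793\right) = 19586$)
$- \frac{5805}{b} + \frac{g{\left(187 \right)}}{\left(-51\right) \left(-79\right) + 43} = - \frac{5805}{19586} - \frac{3641}{58 \left(\left(-51\right) \left(-79\right) + 43\right)} = \left(-5805\right) \frac{1}{19586} - \frac{3641}{58 \left(4029 + 43\right)} = - \frac{5805}{19586} - \frac{3641}{58 \cdot 4072} = - \frac{5805}{19586} - \frac{3641}{236176} = - \frac{721157153}{2312871568}$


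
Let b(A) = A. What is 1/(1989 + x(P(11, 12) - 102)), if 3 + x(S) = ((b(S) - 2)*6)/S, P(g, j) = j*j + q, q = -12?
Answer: 5/9958 ≈ 0.00050211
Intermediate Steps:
P(g, j) = -12 + j² (P(g, j) = j*j - 12 = j² - 12 = -12 + j²)
x(S) = -3 + (-12 + 6*S)/S (x(S) = -3 + ((S - 2)*6)/S = -3 + ((-2 + S)*6)/S = -3 + (-12 + 6*S)/S)
1/(1989 + x(P(11, 12) - 102)) = 1/(1989 + (3 - 12/((-12 + 12²) - 102))) = 1/(1989 + (3 - 12/((-12 + 144) - 102))) = 1/(1989 + (3 - 12/(132 - 102))) = 1/(1989 + (3 - 12/30)) = 1/(1989 + (3 - 12*1/30)) = 1/(1989 + (3 - ⅖)) = 1/(1989 + 13/5) = 1/(9958/5) = 5/9958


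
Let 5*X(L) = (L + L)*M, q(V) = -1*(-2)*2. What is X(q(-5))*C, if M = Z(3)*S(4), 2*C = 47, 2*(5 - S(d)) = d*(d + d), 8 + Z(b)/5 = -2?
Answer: 20680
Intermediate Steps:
Z(b) = -50 (Z(b) = -40 + 5*(-2) = -40 - 10 = -50)
S(d) = 5 - d² (S(d) = 5 - d*(d + d)/2 = 5 - d*2*d/2 = 5 - d²)
q(V) = 4 (q(V) = 2*2 = 4)
C = 47/2 (C = (½)*47 = 47/2 ≈ 23.500)
M = 550 (M = -50*(5 - 1*4²) = -50*(5 - 1*16) = -50*(5 - 16) = -50*(-11) = 550)
X(L) = 220*L (X(L) = ((L + L)*550)/5 = ((2*L)*550)/5 = (1100*L)/5 = 220*L)
X(q(-5))*C = (220*4)*(47/2) = 880*(47/2) = 20680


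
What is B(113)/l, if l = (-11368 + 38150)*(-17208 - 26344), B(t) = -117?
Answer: 117/1166409664 ≈ 1.0031e-7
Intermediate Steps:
l = -1166409664 (l = 26782*(-43552) = -1166409664)
B(113)/l = -117/(-1166409664) = -117*(-1/1166409664) = 117/1166409664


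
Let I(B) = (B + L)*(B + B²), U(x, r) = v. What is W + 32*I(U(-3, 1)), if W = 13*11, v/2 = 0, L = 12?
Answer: 143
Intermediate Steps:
v = 0 (v = 2*0 = 0)
U(x, r) = 0
W = 143
I(B) = (12 + B)*(B + B²) (I(B) = (B + 12)*(B + B²) = (12 + B)*(B + B²))
W + 32*I(U(-3, 1)) = 143 + 32*(0*(12 + 0² + 13*0)) = 143 + 32*(0*(12 + 0 + 0)) = 143 + 32*(0*12) = 143 + 32*0 = 143 + 0 = 143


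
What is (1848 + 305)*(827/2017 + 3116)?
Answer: 13533325247/2017 ≈ 6.7096e+6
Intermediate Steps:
(1848 + 305)*(827/2017 + 3116) = 2153*(827*(1/2017) + 3116) = 2153*(827/2017 + 3116) = 2153*(6285799/2017) = 13533325247/2017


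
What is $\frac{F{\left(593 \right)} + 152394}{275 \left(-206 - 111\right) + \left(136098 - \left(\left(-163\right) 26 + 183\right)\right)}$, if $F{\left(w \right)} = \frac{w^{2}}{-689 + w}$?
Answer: $\frac{14278175}{5085888} \approx 2.8074$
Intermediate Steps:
$F{\left(w \right)} = \frac{w^{2}}{-689 + w}$
$\frac{F{\left(593 \right)} + 152394}{275 \left(-206 - 111\right) + \left(136098 - \left(\left(-163\right) 26 + 183\right)\right)} = \frac{\frac{593^{2}}{-689 + 593} + 152394}{275 \left(-206 - 111\right) + \left(136098 - \left(\left(-163\right) 26 + 183\right)\right)} = \frac{\frac{351649}{-96} + 152394}{275 \left(-317\right) + \left(136098 - \left(-4238 + 183\right)\right)} = \frac{351649 \left(- \frac{1}{96}\right) + 152394}{-87175 + \left(136098 - -4055\right)} = \frac{- \frac{351649}{96} + 152394}{-87175 + \left(136098 + 4055\right)} = \frac{14278175}{96 \left(-87175 + 140153\right)} = \frac{14278175}{96 \cdot 52978} = \frac{14278175}{96} \cdot \frac{1}{52978} = \frac{14278175}{5085888}$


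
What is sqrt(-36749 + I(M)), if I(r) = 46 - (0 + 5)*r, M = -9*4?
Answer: I*sqrt(36523) ≈ 191.11*I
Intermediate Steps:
M = -36
I(r) = 46 - 5*r
sqrt(-36749 + I(M)) = sqrt(-36749 + (46 - 5*(-36))) = sqrt(-36749 + (46 + 180)) = sqrt(-36749 + 226) = sqrt(-36523) = I*sqrt(36523)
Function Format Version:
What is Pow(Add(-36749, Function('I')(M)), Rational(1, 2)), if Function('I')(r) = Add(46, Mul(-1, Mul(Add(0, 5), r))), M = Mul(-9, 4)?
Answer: Mul(I, Pow(36523, Rational(1, 2))) ≈ Mul(191.11, I)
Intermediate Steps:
M = -36
Function('I')(r) = Add(46, Mul(-5, r)) (Function('I')(r) = Add(46, Mul(-1, Mul(5, r))) = Add(46, Mul(-5, r)))
Pow(Add(-36749, Function('I')(M)), Rational(1, 2)) = Pow(Add(-36749, Add(46, Mul(-5, -36))), Rational(1, 2)) = Pow(Add(-36749, Add(46, 180)), Rational(1, 2)) = Pow(Add(-36749, 226), Rational(1, 2)) = Pow(-36523, Rational(1, 2)) = Mul(I, Pow(36523, Rational(1, 2)))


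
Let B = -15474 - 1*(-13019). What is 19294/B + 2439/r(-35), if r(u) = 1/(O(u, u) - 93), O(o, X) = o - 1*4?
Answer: -790401634/2455 ≈ -3.2196e+5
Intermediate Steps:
O(o, X) = -4 + o (O(o, X) = o - 4 = -4 + o)
r(u) = 1/(-97 + u) (r(u) = 1/((-4 + u) - 93) = 1/(-97 + u))
B = -2455 (B = -15474 + 13019 = -2455)
19294/B + 2439/r(-35) = 19294/(-2455) + 2439/(1/(-97 - 35)) = 19294*(-1/2455) + 2439/(1/(-132)) = -19294/2455 + 2439/(-1/132) = -19294/2455 + 2439*(-132) = -19294/2455 - 321948 = -790401634/2455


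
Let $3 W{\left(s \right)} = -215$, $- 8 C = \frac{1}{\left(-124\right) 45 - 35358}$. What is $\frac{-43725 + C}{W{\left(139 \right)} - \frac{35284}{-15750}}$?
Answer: $\frac{37590295047375}{59685748144} \approx 629.8$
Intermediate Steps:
$C = \frac{1}{327504}$ ($C = - \frac{1}{8 \left(\left(-124\right) 45 - 35358\right)} = - \frac{1}{8 \left(-5580 - 35358\right)} = - \frac{1}{8 \left(-40938\right)} = \left(- \frac{1}{8}\right) \left(- \frac{1}{40938}\right) = \frac{1}{327504} \approx 3.0534 \cdot 10^{-6}$)
$W{\left(s \right)} = - \frac{215}{3}$ ($W{\left(s \right)} = \frac{1}{3} \left(-215\right) = - \frac{215}{3}$)
$\frac{-43725 + C}{W{\left(139 \right)} - \frac{35284}{-15750}} = \frac{-43725 + \frac{1}{327504}}{- \frac{215}{3} - \frac{35284}{-15750}} = - \frac{14320112399}{327504 \left(- \frac{215}{3} - - \frac{17642}{7875}\right)} = - \frac{14320112399}{327504 \left(- \frac{215}{3} + \frac{17642}{7875}\right)} = - \frac{14320112399}{327504 \left(- \frac{546733}{7875}\right)} = \left(- \frac{14320112399}{327504}\right) \left(- \frac{7875}{546733}\right) = \frac{37590295047375}{59685748144}$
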